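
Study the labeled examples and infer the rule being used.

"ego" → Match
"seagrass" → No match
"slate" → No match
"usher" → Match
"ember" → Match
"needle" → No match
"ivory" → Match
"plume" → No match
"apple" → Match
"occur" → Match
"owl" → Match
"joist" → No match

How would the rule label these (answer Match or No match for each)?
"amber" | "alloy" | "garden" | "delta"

Match, Match, No match, No match

A rule that fits every label: starts with a vowel — true of each 'Match' example, false of each 'No match' one.
"amber": starts with 'a' — matches, so Match.
"alloy": starts with 'a' — matches, so Match.
"garden": starts with 'g' — fails the rule, so No match.
"delta": starts with 'd' — fails the rule, so No match.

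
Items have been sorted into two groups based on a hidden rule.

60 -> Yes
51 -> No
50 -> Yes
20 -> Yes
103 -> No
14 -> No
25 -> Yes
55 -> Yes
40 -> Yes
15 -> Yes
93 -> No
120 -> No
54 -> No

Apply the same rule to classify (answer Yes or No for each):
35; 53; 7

Yes, No, No

Every 'Yes' example satisfies: multiple of 5 AND at most 60. None of the 'No' examples do.
35: 35 = 5·7, 35 ≤ 60, meets the rule → Yes.
53: 53 = 5·10 + 3, 53 ≤ 60, fails this test → No.
7: 7 = 5·1 + 2, 7 ≤ 60, fails this test → No.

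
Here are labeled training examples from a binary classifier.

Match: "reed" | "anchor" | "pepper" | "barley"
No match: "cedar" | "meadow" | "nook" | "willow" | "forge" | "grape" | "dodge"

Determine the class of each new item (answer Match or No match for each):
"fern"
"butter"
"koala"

The classifier is using: even length AND contains 'r'.

Match, Match, No match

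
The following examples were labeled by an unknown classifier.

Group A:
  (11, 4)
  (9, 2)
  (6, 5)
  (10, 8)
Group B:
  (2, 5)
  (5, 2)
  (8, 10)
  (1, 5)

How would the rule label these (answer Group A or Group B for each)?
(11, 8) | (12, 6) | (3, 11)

The common property of the 'Group A' items is: first > second AND sum ≥ 11. No 'Group B' item has it.
Group A: (11, 8), since 11 > 8, 11+8 = 19.
Group A: (12, 6), since 12 > 6, 12+6 = 18.
Group B: (3, 11), since 3 < 11, 3+11 = 14.

Group A, Group A, Group B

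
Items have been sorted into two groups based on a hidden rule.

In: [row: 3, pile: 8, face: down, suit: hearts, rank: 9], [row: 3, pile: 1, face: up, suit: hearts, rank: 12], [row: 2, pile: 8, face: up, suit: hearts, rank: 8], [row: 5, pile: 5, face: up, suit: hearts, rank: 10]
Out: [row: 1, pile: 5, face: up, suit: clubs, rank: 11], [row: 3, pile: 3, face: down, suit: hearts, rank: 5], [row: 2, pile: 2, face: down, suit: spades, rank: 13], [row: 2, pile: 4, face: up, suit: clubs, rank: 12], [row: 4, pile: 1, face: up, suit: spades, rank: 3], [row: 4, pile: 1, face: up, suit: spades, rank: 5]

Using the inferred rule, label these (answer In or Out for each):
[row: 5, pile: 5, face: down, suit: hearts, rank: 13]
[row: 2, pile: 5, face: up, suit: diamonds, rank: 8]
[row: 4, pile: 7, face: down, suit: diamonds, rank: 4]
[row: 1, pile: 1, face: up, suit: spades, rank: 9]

In, Out, Out, Out

Rule: suit is hearts AND rank ≥ 8. This holds for each 'In' example and fails for each 'Out' one.
[row: 5, pile: 5, face: down, suit: hearts, rank: 13] — suit is hearts, rank = 13, hence In.
[row: 2, pile: 5, face: up, suit: diamonds, rank: 8] — suit is diamonds, rank = 8, hence Out.
[row: 4, pile: 7, face: down, suit: diamonds, rank: 4] — suit is diamonds, rank = 4, hence Out.
[row: 1, pile: 1, face: up, suit: spades, rank: 9] — suit is spades, rank = 9, hence Out.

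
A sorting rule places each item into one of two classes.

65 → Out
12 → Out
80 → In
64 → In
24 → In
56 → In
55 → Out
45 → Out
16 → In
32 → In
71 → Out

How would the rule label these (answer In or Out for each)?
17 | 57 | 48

Out, Out, In

The rule appears to be: multiple of 8.
17 — 17 = 8·2 + 1, hence Out. 57 — 57 = 8·7 + 1, hence Out. 48 — 48 = 8·6, hence In.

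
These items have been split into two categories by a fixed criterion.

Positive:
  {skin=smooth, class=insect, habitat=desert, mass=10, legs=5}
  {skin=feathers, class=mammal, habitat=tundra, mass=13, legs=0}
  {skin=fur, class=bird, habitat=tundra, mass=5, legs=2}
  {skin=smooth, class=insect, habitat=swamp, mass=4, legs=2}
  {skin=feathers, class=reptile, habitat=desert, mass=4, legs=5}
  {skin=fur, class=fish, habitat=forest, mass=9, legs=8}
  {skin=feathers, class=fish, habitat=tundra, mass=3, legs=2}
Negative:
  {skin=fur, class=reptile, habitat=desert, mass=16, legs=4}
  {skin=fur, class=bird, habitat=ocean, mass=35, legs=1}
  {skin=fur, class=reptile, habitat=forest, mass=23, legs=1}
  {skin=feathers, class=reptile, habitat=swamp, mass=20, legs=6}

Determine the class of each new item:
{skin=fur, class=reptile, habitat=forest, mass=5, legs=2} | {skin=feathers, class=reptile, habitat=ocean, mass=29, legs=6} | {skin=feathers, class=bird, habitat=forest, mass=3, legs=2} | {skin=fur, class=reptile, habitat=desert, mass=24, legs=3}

Every 'Positive' example satisfies: mass ≤ 13. None of the 'Negative' examples do.
{skin=fur, class=reptile, habitat=forest, mass=5, legs=2}: mass = 5, qualifies → Positive. {skin=feathers, class=reptile, habitat=ocean, mass=29, legs=6}: mass = 29, fails the rule → Negative. {skin=feathers, class=bird, habitat=forest, mass=3, legs=2}: mass = 3, qualifies → Positive. {skin=fur, class=reptile, habitat=desert, mass=24, legs=3}: mass = 24, fails the rule → Negative.

Positive, Negative, Positive, Negative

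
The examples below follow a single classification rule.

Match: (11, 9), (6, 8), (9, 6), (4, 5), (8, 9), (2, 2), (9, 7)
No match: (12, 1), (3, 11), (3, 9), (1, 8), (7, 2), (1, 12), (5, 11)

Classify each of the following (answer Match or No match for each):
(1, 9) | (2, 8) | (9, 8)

No match, No match, Match

'Match' ⟺ |first − second| ≤ 3.
No match: (1, 9), since |1−9| = 8. No match: (2, 8), since |2−8| = 6. Match: (9, 8), since |9−8| = 1.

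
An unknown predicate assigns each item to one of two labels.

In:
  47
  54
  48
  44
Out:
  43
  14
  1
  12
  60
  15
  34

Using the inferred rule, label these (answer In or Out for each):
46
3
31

In, Out, Out

The distinguishing property — digit sum ≥ 8 — holds for all the 'In' cases and none of the 'Out' cases.
In: 46, since digit sum 4+6 = 10. Out: 3, since digit sum 3. Out: 31, since digit sum 3+1 = 4.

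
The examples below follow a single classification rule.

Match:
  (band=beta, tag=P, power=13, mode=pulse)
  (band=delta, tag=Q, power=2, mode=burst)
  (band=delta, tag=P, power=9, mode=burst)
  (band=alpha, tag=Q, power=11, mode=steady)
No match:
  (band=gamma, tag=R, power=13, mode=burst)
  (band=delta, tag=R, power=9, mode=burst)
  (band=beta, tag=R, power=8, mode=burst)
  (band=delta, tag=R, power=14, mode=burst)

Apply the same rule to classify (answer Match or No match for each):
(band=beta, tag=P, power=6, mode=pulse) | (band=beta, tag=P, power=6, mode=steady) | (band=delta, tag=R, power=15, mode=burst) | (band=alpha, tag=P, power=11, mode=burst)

Match, Match, No match, Match

Checking candidate rules against both groups, what survives is: tag is not R.
(band=beta, tag=P, power=6, mode=pulse) — tag is P, hence Match. (band=beta, tag=P, power=6, mode=steady) — tag is P, hence Match. (band=delta, tag=R, power=15, mode=burst) — tag is R, hence No match. (band=alpha, tag=P, power=11, mode=burst) — tag is P, hence Match.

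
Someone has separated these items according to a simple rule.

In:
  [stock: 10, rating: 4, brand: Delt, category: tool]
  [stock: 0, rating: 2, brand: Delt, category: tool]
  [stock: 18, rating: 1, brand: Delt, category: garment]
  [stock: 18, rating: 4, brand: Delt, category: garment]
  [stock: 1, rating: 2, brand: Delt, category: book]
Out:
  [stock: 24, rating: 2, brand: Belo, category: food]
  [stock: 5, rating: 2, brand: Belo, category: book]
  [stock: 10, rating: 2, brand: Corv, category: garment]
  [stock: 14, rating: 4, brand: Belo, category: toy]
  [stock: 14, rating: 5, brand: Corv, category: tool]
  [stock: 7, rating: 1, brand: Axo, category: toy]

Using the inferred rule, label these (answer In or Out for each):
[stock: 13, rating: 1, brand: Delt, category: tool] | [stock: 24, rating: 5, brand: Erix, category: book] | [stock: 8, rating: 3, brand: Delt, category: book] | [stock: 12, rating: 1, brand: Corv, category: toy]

In, Out, In, Out

Comparing the two groups points to one rule — brand is Delt.
[stock: 13, rating: 1, brand: Delt, category: tool] → brand is Delt → In. [stock: 24, rating: 5, brand: Erix, category: book] → brand is Erix → Out. [stock: 8, rating: 3, brand: Delt, category: book] → brand is Delt → In. [stock: 12, rating: 1, brand: Corv, category: toy] → brand is Corv → Out.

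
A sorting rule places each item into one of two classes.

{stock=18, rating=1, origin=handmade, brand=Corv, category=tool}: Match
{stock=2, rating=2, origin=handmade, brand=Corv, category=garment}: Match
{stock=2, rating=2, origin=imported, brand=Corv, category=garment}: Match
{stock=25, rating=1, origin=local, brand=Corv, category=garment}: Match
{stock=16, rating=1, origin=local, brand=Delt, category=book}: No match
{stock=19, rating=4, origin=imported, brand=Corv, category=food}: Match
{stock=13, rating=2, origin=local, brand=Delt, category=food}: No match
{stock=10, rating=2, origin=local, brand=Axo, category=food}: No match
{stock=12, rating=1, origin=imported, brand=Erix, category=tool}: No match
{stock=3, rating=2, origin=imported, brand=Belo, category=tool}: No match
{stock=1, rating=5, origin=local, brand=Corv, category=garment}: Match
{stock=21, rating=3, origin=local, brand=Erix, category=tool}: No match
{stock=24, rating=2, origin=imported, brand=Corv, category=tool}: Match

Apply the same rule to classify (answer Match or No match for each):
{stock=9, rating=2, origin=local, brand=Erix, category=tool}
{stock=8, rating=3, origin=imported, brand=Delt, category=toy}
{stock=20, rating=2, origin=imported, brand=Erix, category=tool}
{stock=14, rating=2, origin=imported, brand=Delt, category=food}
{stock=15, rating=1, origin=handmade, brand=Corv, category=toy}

No match, No match, No match, No match, Match

Checking candidate rules against both groups, what survives is: brand is Corv.
{stock=9, rating=2, origin=local, brand=Erix, category=tool} — brand is Erix, hence No match.
{stock=8, rating=3, origin=imported, brand=Delt, category=toy} — brand is Delt, hence No match.
{stock=20, rating=2, origin=imported, brand=Erix, category=tool} — brand is Erix, hence No match.
{stock=14, rating=2, origin=imported, brand=Delt, category=food} — brand is Delt, hence No match.
{stock=15, rating=1, origin=handmade, brand=Corv, category=toy} — brand is Corv, hence Match.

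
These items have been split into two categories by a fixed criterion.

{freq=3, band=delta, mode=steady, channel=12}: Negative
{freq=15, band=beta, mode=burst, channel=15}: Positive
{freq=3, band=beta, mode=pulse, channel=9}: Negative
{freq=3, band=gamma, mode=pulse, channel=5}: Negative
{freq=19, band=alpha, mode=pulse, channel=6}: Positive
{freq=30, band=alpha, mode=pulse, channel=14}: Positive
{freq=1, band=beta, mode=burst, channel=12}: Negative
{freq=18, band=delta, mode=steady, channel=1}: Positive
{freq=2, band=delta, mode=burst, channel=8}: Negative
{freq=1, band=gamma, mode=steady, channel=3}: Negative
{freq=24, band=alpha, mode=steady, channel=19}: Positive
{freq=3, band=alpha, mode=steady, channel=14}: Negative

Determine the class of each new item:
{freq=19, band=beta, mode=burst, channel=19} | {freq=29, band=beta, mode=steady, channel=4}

Positive, Positive

Rule: freq ≥ 15. This holds for each 'Positive' example and fails for each 'Negative' one.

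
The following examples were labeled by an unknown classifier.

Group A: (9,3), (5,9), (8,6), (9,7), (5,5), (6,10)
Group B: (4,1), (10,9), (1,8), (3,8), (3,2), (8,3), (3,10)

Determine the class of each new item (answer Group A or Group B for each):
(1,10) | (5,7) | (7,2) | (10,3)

The pattern is that an item is 'Group A' exactly when: sum is even.
Group B: (1,10), since 1+10 = 11. Group A: (5,7), since 5+7 = 12. Group B: (7,2), since 7+2 = 9. Group B: (10,3), since 10+3 = 13.

Group B, Group A, Group B, Group B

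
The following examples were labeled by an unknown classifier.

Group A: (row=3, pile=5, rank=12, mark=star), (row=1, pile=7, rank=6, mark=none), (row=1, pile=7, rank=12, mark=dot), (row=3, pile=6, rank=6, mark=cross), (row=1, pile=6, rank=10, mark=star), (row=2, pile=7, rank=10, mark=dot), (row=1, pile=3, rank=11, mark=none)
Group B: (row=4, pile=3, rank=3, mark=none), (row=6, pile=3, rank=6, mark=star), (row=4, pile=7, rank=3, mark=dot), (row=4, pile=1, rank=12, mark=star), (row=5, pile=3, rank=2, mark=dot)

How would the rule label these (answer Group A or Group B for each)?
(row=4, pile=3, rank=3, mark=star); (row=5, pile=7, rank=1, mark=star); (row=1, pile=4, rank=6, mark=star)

Group B, Group B, Group A

Every 'Group A' example satisfies: row ≤ 3. None of the 'Group B' examples do.
(row=4, pile=3, rank=3, mark=star) — row = 4, hence Group B.
(row=5, pile=7, rank=1, mark=star) — row = 5, hence Group B.
(row=1, pile=4, rank=6, mark=star) — row = 1, hence Group A.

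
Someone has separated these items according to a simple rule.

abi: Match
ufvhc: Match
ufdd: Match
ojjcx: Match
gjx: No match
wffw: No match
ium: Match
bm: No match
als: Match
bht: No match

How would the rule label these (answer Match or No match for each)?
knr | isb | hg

All 'Match' examples share one property — starts with a vowel — and every 'No match' example lacks it.
knr: starts with 'k', doesn't qualify → No match. isb: starts with 'i', checks out → Match. hg: starts with 'h', doesn't qualify → No match.

No match, Match, No match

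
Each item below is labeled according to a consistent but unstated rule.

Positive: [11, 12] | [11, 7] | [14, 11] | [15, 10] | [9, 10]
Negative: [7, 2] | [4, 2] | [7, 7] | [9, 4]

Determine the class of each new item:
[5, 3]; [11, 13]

Negative, Positive

A rule that fits every label: sum ≥ 18 — true of each 'Positive' example, false of each 'Negative' one.
[5, 3]: 5+3 = 8, does not fit → Negative.
[11, 13]: 11+13 = 24, satisfies this → Positive.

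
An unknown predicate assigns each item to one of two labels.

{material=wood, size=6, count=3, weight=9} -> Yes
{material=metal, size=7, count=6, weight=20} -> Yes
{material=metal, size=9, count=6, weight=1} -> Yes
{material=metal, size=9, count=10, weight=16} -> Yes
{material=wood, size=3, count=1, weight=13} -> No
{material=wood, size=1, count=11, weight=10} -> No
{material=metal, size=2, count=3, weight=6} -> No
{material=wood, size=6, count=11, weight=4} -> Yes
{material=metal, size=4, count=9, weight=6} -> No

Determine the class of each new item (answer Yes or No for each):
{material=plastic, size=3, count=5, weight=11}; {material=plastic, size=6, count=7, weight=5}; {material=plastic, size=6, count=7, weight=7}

No, Yes, Yes

Rule: size ≥ 6. This holds for each 'Yes' example and fails for each 'No' one.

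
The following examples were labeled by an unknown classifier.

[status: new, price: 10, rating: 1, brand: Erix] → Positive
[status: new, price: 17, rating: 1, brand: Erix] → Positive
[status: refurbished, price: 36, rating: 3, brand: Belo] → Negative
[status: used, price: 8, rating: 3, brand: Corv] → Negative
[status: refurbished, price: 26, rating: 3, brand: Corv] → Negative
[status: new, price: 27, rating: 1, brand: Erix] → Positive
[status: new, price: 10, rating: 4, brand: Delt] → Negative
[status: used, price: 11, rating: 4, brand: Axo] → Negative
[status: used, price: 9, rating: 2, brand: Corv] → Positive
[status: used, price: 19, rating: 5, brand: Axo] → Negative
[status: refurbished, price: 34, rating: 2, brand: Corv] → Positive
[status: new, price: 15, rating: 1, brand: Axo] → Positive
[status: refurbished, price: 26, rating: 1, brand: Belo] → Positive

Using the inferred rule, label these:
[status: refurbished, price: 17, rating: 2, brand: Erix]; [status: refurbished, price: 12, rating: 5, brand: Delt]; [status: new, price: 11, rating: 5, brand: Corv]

Positive, Negative, Negative

The classifier is using: rating ≤ 2.
[status: refurbished, price: 17, rating: 2, brand: Erix] → rating = 2 → Positive.
[status: refurbished, price: 12, rating: 5, brand: Delt] → rating = 5 → Negative.
[status: new, price: 11, rating: 5, brand: Corv] → rating = 5 → Negative.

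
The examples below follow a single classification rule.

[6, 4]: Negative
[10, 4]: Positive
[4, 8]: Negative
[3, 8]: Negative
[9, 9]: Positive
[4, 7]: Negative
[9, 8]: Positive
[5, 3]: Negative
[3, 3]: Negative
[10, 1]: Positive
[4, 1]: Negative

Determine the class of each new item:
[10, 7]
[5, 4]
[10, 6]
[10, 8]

Every 'Positive' example satisfies: first ≥ 7. None of the 'Negative' examples do.
Positive: [10, 7], since first 10. Negative: [5, 4], since first 5. Positive: [10, 6], since first 10. Positive: [10, 8], since first 10.

Positive, Negative, Positive, Positive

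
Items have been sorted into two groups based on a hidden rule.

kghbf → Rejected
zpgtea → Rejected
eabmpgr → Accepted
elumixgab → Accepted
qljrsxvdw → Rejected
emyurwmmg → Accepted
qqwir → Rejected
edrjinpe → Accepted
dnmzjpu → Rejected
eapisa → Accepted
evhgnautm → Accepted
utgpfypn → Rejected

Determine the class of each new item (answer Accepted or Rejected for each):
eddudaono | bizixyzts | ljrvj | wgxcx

The classifier is using: starts with 'e'.
eddudaono: starts with 'e', qualifies → Accepted.
bizixyzts: starts with 'b', doesn't match → Rejected.
ljrvj: starts with 'l', doesn't match → Rejected.
wgxcx: starts with 'w', doesn't match → Rejected.

Accepted, Rejected, Rejected, Rejected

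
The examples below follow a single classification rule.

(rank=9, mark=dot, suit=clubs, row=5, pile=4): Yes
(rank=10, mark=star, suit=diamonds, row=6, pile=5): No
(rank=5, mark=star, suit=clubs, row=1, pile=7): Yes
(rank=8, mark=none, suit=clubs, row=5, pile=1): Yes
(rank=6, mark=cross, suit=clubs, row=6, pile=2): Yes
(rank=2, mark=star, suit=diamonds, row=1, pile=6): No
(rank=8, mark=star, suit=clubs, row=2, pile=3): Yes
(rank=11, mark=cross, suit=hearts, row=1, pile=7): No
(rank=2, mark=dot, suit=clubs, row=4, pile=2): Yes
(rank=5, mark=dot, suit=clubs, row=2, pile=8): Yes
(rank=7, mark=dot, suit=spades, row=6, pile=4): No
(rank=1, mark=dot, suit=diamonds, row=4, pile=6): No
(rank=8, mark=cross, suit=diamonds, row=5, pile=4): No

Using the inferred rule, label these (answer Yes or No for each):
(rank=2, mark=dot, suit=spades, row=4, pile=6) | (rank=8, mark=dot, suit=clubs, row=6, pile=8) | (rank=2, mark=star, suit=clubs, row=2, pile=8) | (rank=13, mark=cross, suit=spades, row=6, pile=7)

No, Yes, Yes, No

Comparing the two groups points to one rule — suit is clubs.
(rank=2, mark=dot, suit=spades, row=4, pile=6) → suit is spades → No. (rank=8, mark=dot, suit=clubs, row=6, pile=8) → suit is clubs → Yes. (rank=2, mark=star, suit=clubs, row=2, pile=8) → suit is clubs → Yes. (rank=13, mark=cross, suit=spades, row=6, pile=7) → suit is spades → No.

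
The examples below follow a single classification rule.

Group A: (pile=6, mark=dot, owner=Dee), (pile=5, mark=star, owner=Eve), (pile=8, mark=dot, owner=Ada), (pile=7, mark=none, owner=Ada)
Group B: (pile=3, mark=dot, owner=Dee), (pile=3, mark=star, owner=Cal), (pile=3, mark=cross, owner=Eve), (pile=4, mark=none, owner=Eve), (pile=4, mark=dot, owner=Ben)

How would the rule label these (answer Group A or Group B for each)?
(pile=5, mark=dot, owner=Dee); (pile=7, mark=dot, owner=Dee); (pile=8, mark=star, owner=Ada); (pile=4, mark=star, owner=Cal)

Group A, Group A, Group A, Group B

A rule that fits every label: pile ≥ 5 — true of each 'Group A' example, false of each 'Group B' one.
(pile=5, mark=dot, owner=Dee): pile = 5, meets the rule → Group A. (pile=7, mark=dot, owner=Dee): pile = 7, meets the rule → Group A. (pile=8, mark=star, owner=Ada): pile = 8, meets the rule → Group A. (pile=4, mark=star, owner=Cal): pile = 4, fails this test → Group B.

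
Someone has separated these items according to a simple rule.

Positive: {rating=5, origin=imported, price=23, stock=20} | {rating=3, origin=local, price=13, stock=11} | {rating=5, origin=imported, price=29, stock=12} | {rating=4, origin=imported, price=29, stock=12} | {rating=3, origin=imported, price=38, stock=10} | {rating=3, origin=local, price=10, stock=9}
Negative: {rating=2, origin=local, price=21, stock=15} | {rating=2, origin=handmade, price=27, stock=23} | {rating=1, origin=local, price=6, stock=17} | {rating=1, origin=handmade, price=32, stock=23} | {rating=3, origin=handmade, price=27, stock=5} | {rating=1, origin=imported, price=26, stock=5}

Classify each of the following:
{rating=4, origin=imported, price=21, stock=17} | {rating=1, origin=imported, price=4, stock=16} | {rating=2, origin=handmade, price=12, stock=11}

Positive, Negative, Negative

A rule that fits every label: rating ≥ 3 AND stock ≥ 9 — true of each 'Positive' example, false of each 'Negative' one.
{rating=4, origin=imported, price=21, stock=17} — rating = 4, stock = 17, hence Positive.
{rating=1, origin=imported, price=4, stock=16} — rating = 1, stock = 16, hence Negative.
{rating=2, origin=handmade, price=12, stock=11} — rating = 2, stock = 11, hence Negative.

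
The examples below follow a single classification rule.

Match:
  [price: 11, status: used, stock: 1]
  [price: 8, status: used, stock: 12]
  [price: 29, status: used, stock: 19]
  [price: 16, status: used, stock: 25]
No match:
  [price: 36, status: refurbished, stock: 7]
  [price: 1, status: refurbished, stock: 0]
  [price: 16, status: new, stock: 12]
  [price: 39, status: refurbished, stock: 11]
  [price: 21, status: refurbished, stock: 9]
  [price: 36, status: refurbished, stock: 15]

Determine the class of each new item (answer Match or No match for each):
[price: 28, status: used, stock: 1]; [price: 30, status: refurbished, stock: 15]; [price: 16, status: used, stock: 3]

Match, No match, Match

All 'Match' examples share one property — status is used — and every 'No match' example lacks it.
[price: 28, status: used, stock: 1]: Match (status is used).
[price: 30, status: refurbished, stock: 15]: No match (status is refurbished).
[price: 16, status: used, stock: 3]: Match (status is used).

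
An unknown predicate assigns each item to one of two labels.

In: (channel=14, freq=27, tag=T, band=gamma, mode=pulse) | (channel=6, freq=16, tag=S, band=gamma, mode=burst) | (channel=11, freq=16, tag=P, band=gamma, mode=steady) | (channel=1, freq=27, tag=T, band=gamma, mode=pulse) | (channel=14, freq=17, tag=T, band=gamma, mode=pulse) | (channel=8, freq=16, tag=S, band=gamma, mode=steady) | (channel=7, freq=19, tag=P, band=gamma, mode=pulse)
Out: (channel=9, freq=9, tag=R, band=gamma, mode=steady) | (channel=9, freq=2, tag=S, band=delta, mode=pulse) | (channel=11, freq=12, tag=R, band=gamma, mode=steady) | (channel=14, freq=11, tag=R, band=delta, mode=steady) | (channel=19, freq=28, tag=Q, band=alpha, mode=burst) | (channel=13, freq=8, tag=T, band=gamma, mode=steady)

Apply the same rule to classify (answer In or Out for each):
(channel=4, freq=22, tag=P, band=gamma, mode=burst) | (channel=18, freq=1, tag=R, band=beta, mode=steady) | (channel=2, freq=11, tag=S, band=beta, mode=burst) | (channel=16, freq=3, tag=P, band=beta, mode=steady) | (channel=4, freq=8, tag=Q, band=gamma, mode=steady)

In, Out, Out, Out, Out

The rule appears to be: band is gamma AND freq ≥ 16.
(channel=4, freq=22, tag=P, band=gamma, mode=burst): band is gamma, freq = 22, fits → In.
(channel=18, freq=1, tag=R, band=beta, mode=steady): band is beta, freq = 1, does not pass → Out.
(channel=2, freq=11, tag=S, band=beta, mode=burst): band is beta, freq = 11, does not pass → Out.
(channel=16, freq=3, tag=P, band=beta, mode=steady): band is beta, freq = 3, does not pass → Out.
(channel=4, freq=8, tag=Q, band=gamma, mode=steady): band is gamma, freq = 8, does not pass → Out.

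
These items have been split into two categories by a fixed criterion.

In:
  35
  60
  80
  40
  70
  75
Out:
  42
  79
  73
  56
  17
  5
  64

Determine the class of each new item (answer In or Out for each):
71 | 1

A rule that fits every label: multiple of 5 AND at least 17 — true of each 'In' example, false of each 'Out' one.

Out, Out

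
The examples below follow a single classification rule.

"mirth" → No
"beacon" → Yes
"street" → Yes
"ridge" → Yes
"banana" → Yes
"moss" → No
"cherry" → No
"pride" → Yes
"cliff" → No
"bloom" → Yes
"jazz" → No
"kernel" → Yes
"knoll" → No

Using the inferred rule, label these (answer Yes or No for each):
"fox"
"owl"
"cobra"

No, No, Yes

Rule: has ≥ 2 vowels. This holds for each 'Yes' example and fails for each 'No' one.
"fox": No (1 vowel). "owl": No (1 vowel). "cobra": Yes (2 vowels).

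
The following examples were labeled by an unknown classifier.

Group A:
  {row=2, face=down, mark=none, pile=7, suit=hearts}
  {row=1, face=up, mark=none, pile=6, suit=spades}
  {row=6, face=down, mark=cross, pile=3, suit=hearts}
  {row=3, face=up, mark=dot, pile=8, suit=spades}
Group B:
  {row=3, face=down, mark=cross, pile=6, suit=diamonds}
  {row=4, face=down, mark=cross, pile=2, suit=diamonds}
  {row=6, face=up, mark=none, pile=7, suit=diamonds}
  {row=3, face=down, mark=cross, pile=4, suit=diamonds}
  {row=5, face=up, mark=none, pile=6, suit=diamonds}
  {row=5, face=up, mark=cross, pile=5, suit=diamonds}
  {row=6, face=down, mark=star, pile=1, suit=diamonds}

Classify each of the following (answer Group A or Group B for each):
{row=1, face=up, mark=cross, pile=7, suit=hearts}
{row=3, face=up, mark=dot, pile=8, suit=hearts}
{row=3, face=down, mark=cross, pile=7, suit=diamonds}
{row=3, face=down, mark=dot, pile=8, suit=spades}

Group A, Group A, Group B, Group A

The pattern is that an item is 'Group A' exactly when: suit is not diamonds.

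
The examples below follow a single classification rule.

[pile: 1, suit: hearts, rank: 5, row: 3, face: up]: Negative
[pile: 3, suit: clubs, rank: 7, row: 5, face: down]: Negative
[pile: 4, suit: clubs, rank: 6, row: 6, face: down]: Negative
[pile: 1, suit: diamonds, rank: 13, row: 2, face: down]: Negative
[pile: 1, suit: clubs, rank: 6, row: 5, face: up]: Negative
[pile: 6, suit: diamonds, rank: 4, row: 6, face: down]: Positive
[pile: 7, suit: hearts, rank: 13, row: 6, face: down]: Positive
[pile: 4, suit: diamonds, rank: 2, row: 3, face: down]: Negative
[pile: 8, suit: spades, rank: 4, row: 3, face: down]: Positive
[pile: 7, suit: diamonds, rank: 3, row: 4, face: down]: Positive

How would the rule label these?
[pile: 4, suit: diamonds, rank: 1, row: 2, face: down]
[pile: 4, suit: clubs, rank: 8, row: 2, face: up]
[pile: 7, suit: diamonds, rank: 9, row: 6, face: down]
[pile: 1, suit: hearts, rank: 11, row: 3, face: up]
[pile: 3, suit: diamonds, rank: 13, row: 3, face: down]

One predicate separates the groups cleanly: pile ≥ 6.
[pile: 4, suit: diamonds, rank: 1, row: 2, face: down] → pile = 4 → Negative. [pile: 4, suit: clubs, rank: 8, row: 2, face: up] → pile = 4 → Negative. [pile: 7, suit: diamonds, rank: 9, row: 6, face: down] → pile = 7 → Positive. [pile: 1, suit: hearts, rank: 11, row: 3, face: up] → pile = 1 → Negative. [pile: 3, suit: diamonds, rank: 13, row: 3, face: down] → pile = 3 → Negative.

Negative, Negative, Positive, Negative, Negative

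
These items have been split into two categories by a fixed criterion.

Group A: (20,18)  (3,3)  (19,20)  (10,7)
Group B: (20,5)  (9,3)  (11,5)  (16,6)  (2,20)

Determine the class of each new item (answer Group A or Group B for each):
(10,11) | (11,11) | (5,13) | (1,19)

Group A, Group A, Group B, Group B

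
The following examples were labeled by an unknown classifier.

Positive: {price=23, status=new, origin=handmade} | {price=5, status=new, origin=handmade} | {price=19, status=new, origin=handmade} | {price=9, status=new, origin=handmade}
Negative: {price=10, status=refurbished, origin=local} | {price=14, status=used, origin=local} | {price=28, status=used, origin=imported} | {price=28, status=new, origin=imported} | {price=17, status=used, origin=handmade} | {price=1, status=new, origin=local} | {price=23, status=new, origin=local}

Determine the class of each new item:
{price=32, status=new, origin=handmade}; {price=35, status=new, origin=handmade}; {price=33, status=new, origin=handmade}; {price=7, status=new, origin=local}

Positive, Positive, Positive, Negative

The distinguishing property — status is new AND origin is handmade — holds for all the 'Positive' cases and none of the 'Negative' cases.
Positive: {price=32, status=new, origin=handmade}, since status is new, origin is handmade. Positive: {price=35, status=new, origin=handmade}, since status is new, origin is handmade. Positive: {price=33, status=new, origin=handmade}, since status is new, origin is handmade. Negative: {price=7, status=new, origin=local}, since status is new, origin is local.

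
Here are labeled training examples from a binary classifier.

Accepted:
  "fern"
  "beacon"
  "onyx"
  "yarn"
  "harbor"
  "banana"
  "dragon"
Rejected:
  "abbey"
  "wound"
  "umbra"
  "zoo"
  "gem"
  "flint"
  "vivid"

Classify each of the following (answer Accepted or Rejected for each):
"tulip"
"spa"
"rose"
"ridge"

Rejected, Rejected, Accepted, Rejected

Comparing the two groups points to one rule — even length.
Rejected: "tulip", since length 5.
Rejected: "spa", since length 3.
Accepted: "rose", since length 4.
Rejected: "ridge", since length 5.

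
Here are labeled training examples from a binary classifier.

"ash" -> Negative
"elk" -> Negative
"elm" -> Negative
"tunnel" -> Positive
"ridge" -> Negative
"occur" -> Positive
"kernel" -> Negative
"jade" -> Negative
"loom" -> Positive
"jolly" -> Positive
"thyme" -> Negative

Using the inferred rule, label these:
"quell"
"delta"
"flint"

Positive, Negative, Negative

'Positive' ⟺ has a double letter.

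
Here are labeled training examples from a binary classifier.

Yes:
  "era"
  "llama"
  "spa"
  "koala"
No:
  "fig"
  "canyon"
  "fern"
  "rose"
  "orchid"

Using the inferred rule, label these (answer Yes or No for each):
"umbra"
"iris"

All 'Yes' examples share one property — ends with 'a' — and every 'No' example lacks it.

Yes, No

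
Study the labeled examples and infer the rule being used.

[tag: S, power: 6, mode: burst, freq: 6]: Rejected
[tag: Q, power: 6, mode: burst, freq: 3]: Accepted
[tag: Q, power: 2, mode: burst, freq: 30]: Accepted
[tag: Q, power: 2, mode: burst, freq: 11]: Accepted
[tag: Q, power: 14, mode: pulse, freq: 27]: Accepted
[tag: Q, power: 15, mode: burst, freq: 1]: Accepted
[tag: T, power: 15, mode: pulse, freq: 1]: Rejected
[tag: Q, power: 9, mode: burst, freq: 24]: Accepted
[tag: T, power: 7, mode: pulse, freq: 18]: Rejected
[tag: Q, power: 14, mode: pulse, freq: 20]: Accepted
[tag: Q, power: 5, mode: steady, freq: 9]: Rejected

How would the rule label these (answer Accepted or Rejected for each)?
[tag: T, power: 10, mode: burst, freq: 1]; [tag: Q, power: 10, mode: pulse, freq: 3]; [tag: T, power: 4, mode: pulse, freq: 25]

Rejected, Accepted, Rejected

The distinguishing property — tag is Q AND freq ≠ 9 — holds for all the 'Accepted' cases and none of the 'Rejected' cases.
[tag: T, power: 10, mode: burst, freq: 1]: Rejected (tag is T, freq = 1).
[tag: Q, power: 10, mode: pulse, freq: 3]: Accepted (tag is Q, freq = 3).
[tag: T, power: 4, mode: pulse, freq: 25]: Rejected (tag is T, freq = 25).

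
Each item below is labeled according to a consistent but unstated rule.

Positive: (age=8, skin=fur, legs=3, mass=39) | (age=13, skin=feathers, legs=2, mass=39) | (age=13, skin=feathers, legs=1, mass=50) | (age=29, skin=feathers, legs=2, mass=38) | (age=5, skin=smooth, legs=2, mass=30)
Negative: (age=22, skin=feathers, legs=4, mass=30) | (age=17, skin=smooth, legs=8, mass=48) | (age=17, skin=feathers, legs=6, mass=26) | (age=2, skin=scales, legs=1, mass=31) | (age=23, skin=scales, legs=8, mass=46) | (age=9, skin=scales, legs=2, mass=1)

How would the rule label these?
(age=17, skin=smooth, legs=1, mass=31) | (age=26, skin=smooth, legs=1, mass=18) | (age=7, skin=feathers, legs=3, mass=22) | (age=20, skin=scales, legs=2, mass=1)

Rule: skin is not scales AND legs ≤ 3. This holds for each 'Positive' example and fails for each 'Negative' one.
(age=17, skin=smooth, legs=1, mass=31): skin is smooth, legs = 1 — matches, so Positive.
(age=26, skin=smooth, legs=1, mass=18): skin is smooth, legs = 1 — matches, so Positive.
(age=7, skin=feathers, legs=3, mass=22): skin is feathers, legs = 3 — matches, so Positive.
(age=20, skin=scales, legs=2, mass=1): skin is scales, legs = 2 — fails this test, so Negative.

Positive, Positive, Positive, Negative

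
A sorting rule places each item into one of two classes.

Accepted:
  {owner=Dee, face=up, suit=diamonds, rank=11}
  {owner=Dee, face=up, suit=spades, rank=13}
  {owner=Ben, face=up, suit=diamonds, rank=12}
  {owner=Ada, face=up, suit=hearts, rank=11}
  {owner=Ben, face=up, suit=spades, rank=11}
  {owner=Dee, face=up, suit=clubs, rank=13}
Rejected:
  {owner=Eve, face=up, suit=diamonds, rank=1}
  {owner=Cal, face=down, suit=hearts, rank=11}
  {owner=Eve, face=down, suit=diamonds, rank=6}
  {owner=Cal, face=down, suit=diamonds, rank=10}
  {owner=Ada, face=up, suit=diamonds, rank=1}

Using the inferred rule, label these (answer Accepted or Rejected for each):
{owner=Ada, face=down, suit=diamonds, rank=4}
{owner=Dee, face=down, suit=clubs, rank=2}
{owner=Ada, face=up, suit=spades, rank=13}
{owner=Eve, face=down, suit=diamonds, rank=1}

Rejected, Rejected, Accepted, Rejected

All 'Accepted' examples share one property — face is up AND rank ≥ 6 — and every 'Rejected' example lacks it.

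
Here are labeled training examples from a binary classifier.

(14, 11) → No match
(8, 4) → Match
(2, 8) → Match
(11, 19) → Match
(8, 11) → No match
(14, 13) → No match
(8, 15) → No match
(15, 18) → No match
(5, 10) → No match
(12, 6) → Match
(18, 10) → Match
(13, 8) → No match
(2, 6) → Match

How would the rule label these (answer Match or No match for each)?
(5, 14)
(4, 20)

No match, Match

'Match' ⟺ sum is even.
(5, 14) → 5+14 = 19 → No match. (4, 20) → 4+20 = 24 → Match.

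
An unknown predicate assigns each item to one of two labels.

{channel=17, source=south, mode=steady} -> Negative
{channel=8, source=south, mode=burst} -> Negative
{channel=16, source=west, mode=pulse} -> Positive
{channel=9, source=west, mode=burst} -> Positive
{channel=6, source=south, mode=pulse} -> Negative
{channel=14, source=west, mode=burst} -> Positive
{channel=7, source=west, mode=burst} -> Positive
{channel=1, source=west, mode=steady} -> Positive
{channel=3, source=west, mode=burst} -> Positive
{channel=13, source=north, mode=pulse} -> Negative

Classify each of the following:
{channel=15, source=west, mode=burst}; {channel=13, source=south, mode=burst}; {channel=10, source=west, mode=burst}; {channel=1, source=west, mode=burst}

Positive, Negative, Positive, Positive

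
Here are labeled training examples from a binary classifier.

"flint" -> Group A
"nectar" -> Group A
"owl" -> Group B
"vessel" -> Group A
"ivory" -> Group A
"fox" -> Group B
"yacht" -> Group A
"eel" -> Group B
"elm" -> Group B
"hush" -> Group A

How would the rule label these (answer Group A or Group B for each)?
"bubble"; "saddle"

Group A, Group A

'Group A' ⟺ length ≥ 4.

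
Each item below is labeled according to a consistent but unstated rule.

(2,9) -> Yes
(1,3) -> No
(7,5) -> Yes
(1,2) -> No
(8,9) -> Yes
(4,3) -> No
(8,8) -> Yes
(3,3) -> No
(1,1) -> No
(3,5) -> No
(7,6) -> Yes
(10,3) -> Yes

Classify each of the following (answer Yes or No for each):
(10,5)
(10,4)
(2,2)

The distinguishing property — sum ≥ 11 — holds for all the 'Yes' cases and none of the 'No' cases.
(10,5) → 10+5 = 15 → Yes. (10,4) → 10+4 = 14 → Yes. (2,2) → 2+2 = 4 → No.

Yes, Yes, No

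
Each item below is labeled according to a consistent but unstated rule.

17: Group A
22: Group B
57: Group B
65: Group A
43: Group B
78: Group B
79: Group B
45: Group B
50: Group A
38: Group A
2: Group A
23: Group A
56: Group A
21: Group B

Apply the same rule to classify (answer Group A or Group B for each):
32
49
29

The common property of the 'Group A' items is: ≡ 2 (mod 3). No 'Group B' item has it.
32: Group A (32 mod 3 = 2).
49: Group B (49 mod 3 = 1).
29: Group A (29 mod 3 = 2).

Group A, Group B, Group A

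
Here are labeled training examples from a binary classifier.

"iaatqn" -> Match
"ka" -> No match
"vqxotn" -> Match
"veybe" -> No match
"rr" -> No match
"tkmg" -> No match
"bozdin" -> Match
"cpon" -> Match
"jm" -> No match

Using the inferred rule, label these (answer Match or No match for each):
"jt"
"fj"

No match, No match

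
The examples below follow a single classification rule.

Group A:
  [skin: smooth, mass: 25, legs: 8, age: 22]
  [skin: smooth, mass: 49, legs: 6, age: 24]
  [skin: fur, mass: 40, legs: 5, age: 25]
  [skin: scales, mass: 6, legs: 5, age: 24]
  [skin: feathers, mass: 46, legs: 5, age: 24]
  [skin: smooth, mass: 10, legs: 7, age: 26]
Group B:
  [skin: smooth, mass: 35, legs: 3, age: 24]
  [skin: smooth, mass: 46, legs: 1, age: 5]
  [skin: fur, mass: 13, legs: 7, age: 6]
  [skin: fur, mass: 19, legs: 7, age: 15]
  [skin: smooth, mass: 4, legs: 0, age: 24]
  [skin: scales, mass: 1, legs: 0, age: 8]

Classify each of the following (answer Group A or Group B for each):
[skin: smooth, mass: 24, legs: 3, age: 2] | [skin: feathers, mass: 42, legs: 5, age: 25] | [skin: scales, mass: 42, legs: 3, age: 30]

Group B, Group A, Group B

Rule: age ≥ 22 AND legs ≥ 5. This holds for each 'Group A' example and fails for each 'Group B' one.
[skin: smooth, mass: 24, legs: 3, age: 2]: age = 2, legs = 3, doesn't qualify → Group B.
[skin: feathers, mass: 42, legs: 5, age: 25]: age = 25, legs = 5, passes → Group A.
[skin: scales, mass: 42, legs: 3, age: 30]: age = 30, legs = 3, doesn't qualify → Group B.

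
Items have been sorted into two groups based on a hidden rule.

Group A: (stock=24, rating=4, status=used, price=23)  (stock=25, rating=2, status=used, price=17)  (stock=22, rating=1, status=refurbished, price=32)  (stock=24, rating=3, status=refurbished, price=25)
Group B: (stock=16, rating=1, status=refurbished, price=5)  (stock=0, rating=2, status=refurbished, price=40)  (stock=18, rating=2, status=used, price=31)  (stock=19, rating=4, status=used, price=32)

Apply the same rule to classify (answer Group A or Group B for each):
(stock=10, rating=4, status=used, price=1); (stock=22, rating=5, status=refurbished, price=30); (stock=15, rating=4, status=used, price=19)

Group B, Group A, Group B

One predicate separates the groups cleanly: stock ≥ 22.
(stock=10, rating=4, status=used, price=1): stock = 10 — lacks this property, so Group B.
(stock=22, rating=5, status=refurbished, price=30): stock = 22 — qualifies, so Group A.
(stock=15, rating=4, status=used, price=19): stock = 15 — lacks this property, so Group B.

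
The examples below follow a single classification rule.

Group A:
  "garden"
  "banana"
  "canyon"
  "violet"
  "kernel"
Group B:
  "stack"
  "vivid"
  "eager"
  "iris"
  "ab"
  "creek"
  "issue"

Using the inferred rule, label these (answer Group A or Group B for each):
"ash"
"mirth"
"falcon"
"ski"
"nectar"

Group B, Group B, Group A, Group B, Group A

One predicate separates the groups cleanly: length 6.
"ash" → length 3 → Group B. "mirth" → length 5 → Group B. "falcon" → length 6 → Group A. "ski" → length 3 → Group B. "nectar" → length 6 → Group A.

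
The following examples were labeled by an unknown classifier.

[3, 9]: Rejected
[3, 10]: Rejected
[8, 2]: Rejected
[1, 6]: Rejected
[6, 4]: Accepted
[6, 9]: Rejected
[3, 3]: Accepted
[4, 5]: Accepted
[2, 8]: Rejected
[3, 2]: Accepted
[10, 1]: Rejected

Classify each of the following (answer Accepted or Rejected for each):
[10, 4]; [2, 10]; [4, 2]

The distinguishing property — |first − second| ≤ 2 — holds for all the 'Accepted' cases and none of the 'Rejected' cases.
[10, 4]: |10−4| = 6 — doesn't qualify, so Rejected.
[2, 10]: |2−10| = 8 — doesn't qualify, so Rejected.
[4, 2]: |4−2| = 2 — meets the rule, so Accepted.

Rejected, Rejected, Accepted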